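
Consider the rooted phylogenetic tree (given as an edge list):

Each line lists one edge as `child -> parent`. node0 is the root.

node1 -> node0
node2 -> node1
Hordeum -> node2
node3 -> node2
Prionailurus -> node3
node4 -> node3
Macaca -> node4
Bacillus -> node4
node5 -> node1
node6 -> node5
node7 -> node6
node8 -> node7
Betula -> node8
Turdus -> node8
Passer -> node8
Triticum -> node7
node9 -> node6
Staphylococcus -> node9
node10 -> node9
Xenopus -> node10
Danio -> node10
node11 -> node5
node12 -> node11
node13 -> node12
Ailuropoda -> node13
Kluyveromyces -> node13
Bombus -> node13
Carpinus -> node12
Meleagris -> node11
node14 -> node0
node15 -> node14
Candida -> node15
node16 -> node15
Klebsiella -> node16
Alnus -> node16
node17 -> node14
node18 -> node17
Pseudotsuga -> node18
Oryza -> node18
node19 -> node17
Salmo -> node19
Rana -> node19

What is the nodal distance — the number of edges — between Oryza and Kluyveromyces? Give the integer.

The MRCA of Oryza and Kluyveromyces is the root of the tree.
From Oryza up to that node: 4 branches. From Kluyveromyces up to the same node: 6 branches. Total: 4 + 6 = 10.

10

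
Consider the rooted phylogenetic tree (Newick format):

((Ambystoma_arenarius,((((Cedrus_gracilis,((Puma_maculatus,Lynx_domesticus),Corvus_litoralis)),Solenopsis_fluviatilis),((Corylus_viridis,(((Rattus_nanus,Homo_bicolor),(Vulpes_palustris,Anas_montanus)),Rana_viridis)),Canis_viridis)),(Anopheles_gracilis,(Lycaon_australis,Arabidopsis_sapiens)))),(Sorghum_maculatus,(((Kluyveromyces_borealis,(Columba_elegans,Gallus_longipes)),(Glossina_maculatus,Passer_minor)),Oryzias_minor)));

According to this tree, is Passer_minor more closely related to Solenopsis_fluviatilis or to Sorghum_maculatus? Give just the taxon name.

Sorghum_maculatus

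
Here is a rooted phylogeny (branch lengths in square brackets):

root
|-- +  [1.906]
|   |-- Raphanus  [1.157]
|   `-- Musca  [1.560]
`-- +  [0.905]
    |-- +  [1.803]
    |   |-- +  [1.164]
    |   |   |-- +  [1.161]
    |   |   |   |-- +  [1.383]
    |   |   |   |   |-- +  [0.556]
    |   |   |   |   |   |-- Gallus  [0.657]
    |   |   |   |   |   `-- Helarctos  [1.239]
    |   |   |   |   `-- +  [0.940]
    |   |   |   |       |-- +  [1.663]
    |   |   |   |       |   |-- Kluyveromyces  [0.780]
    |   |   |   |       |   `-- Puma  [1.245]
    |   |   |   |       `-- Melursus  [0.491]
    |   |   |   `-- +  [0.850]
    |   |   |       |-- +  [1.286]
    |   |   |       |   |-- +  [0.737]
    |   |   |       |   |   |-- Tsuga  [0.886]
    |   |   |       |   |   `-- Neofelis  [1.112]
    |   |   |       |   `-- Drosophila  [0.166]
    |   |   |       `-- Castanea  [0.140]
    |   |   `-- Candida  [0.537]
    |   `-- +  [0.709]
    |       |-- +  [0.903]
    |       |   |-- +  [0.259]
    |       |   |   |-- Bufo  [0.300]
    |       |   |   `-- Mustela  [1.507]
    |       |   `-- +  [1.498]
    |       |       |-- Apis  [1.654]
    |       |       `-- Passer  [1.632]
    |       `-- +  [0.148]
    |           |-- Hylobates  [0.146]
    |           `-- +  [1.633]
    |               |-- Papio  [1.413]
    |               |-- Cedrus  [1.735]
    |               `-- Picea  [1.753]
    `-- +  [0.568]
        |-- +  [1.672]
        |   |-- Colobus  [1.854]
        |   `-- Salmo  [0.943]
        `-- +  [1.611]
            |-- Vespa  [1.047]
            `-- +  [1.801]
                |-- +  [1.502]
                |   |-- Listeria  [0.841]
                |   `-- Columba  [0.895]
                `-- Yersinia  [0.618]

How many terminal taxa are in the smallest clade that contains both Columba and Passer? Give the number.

24

The MRCA of Columba and Passer is the node subtending ((((((Gallus,Helarctos),((Kluyveromyces,Puma),Melursus)),(((Tsuga,Neofelis),Drosophila),Castanea)),Candida),(((Bufo,Mustela),(Apis,Passer)),(Hylobates,(Papio,Cedrus,Picea)))),((Colobus,Salmo),(Vespa,((Listeria,Columba),Yersinia)))).
That clade contains 24 terminal taxa: Apis, Bufo, Candida, Castanea, Cedrus, Colobus, Columba, Drosophila, Gallus, Helarctos, Hylobates, Kluyveromyces, Listeria, Melursus, Mustela, Neofelis, Papio, Passer, Picea, Puma, Salmo, Tsuga, Vespa, Yersinia.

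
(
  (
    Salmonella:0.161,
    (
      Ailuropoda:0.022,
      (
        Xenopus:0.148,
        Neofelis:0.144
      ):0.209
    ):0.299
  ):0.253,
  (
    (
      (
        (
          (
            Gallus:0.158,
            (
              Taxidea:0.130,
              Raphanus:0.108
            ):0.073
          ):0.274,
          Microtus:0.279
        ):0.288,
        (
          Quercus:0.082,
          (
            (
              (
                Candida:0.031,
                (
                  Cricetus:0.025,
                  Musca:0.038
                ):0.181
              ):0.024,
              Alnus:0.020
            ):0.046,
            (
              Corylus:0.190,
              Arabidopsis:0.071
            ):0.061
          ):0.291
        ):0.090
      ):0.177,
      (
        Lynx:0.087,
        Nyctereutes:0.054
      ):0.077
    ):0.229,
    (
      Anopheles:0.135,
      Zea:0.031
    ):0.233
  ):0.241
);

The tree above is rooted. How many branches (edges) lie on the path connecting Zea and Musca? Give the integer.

The MRCA of Zea and Musca is the node subtending (((((Gallus,(Taxidea,Raphanus)),Microtus),(Quercus,(((Candida,(Cricetus,Musca)),Alnus),(Corylus,Arabidopsis)))),(Lynx,Nyctereutes)),(Anopheles,Zea)).
From Zea up to that node: 2 branches. From Musca up to the same node: 8 branches. Total: 2 + 8 = 10.

10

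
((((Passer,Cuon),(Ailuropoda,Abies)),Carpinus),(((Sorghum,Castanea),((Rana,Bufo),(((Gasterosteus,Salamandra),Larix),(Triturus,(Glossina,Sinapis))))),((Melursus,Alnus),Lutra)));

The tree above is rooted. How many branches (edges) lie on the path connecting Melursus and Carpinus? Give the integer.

6

The MRCA of Melursus and Carpinus is the root of the tree.
From Melursus up to that node: 4 branches. From Carpinus up to the same node: 2 branches. Total: 4 + 2 = 6.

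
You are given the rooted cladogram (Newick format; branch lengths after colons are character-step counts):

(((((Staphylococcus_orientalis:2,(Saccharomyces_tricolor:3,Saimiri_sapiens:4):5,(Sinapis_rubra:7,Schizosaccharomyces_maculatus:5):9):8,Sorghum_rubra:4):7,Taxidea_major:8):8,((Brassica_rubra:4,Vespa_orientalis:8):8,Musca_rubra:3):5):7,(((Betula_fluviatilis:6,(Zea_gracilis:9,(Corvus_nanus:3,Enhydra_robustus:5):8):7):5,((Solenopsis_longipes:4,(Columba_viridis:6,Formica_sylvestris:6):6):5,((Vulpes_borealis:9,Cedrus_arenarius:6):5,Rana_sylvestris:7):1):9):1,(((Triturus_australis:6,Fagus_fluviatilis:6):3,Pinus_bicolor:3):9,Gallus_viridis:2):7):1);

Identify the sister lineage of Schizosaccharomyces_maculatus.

Schizosaccharomyces_maculatus attaches to the tree at the node subtending (Sinapis_rubra,Schizosaccharomyces_maculatus).
The other lineage descending from that same node — the sister group — is the single tip Sinapis_rubra.

Sinapis_rubra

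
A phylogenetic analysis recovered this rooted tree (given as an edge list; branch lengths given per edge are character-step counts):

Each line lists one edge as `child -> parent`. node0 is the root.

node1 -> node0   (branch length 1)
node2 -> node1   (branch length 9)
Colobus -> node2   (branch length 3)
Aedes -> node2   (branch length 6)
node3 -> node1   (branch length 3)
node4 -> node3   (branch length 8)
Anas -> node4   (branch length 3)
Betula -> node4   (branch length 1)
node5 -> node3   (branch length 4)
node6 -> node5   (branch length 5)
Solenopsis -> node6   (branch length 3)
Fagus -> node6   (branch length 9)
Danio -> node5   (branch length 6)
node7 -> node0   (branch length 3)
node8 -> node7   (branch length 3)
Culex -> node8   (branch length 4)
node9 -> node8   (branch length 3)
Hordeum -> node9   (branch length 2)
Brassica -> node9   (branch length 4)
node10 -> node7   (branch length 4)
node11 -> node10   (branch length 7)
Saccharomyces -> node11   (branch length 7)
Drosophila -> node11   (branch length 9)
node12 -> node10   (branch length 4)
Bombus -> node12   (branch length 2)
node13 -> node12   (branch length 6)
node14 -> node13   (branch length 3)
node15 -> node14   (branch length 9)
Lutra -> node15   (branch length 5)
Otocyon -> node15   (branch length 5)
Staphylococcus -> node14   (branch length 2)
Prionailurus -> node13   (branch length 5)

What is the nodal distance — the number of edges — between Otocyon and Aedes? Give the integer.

10

The MRCA of Otocyon and Aedes is the root of the tree.
From Otocyon up to that node: 7 branches. From Aedes up to the same node: 3 branches. Total: 7 + 3 = 10.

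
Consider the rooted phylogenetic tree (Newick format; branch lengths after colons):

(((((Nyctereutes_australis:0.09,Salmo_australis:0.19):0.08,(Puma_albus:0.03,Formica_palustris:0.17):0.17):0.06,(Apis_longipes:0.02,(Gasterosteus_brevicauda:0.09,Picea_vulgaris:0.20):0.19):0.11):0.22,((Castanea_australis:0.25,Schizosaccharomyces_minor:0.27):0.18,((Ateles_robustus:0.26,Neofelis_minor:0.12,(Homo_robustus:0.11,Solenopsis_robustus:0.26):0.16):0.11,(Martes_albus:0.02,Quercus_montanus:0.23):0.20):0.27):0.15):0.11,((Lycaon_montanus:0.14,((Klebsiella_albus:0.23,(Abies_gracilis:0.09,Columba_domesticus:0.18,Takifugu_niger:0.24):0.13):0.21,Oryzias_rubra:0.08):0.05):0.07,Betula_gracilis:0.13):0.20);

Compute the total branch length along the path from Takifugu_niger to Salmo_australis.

1.56

The path runs Takifugu_niger → … → MRCA → … → Salmo_australis; the MRCA is the root of the tree.
Branch lengths along that path: 0.24 + 0.13 + 0.21 + 0.05 + 0.07 + 0.20 + 0.11 + 0.22 + 0.06 + 0.08 + 0.19 = 1.56.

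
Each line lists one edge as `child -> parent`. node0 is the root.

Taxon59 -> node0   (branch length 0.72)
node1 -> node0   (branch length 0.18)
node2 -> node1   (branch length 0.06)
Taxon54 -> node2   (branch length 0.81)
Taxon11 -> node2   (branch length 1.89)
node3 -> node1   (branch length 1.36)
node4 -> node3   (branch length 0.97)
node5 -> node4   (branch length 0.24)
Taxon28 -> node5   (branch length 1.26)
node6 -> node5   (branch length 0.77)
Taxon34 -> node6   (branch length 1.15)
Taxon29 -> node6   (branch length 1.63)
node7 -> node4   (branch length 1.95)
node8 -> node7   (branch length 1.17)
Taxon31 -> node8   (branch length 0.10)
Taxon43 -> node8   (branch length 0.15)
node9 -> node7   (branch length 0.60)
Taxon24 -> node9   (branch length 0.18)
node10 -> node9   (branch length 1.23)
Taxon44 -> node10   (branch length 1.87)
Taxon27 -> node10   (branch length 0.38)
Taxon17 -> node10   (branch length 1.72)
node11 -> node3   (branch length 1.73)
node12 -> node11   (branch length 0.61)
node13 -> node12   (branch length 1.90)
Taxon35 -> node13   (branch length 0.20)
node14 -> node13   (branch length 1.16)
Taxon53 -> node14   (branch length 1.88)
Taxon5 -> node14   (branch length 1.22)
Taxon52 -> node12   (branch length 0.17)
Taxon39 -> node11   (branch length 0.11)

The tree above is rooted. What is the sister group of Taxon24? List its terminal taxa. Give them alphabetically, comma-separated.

Taxon24 attaches to the tree at the node subtending (Taxon24,(Taxon44,Taxon27,Taxon17)).
The other lineage descending from that same node — the sister group — is (Taxon44,Taxon27,Taxon17); its 3 tips in alphabetical order are the answer.

Taxon17, Taxon27, Taxon44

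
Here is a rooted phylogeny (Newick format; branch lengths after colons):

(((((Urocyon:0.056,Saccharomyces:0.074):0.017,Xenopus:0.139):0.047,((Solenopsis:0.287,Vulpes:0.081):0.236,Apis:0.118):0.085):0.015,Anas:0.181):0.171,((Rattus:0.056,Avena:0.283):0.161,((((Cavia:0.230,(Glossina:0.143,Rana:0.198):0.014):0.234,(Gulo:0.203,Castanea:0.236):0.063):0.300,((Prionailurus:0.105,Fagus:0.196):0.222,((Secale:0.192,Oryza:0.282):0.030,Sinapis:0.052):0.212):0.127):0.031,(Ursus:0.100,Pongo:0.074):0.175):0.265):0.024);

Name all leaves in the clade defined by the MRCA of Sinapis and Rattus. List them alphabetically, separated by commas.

Tracing Sinapis: it sits inside ((Secale,Oryza),Sinapis).
Tracing Rattus: it sits inside (Rattus,Avena).
The smallest clade enclosing both is ((Rattus,Avena),((((Cavia,(Glossina,Rana)),(Gulo,Castanea)),((Prionailurus,Fagus),((Secale,Oryza),Sinapis))),(Ursus,Pongo))); the answer is its 14 terminal taxa in alphabetical order.

Avena, Castanea, Cavia, Fagus, Glossina, Gulo, Oryza, Pongo, Prionailurus, Rana, Rattus, Secale, Sinapis, Ursus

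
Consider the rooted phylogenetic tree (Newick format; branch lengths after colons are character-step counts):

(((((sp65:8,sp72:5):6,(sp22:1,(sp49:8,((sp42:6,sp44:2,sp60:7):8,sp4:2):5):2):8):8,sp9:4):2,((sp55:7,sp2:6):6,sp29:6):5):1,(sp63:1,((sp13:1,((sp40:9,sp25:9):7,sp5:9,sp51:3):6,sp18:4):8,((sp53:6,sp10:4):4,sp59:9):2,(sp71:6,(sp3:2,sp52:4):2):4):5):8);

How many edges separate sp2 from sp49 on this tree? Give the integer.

The MRCA of sp2 and sp49 is the node subtending ((((sp65,sp72),(sp22,(sp49,((sp42,sp44,sp60),sp4)))),sp9),((sp55,sp2),sp29)).
From sp2 up to that node: 3 branches. From sp49 up to the same node: 5 branches. Total: 3 + 5 = 8.

8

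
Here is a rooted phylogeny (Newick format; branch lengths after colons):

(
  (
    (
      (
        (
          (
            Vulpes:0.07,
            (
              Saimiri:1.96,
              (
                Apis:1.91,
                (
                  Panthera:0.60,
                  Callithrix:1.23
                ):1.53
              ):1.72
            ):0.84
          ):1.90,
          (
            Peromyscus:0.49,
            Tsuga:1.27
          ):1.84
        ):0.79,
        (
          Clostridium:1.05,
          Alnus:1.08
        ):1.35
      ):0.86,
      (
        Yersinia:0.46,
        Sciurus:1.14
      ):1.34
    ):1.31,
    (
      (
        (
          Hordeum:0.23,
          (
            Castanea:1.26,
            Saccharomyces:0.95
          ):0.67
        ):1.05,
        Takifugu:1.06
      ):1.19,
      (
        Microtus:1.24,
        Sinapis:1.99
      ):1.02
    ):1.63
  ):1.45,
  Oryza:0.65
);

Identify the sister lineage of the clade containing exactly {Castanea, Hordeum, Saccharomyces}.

The clade containing exactly {Castanea, Hordeum, Saccharomyces} attaches to the tree at the node subtending ((Hordeum,(Castanea,Saccharomyces)),Takifugu).
The other lineage descending from that same node — the sister group — is the single tip Takifugu.

Takifugu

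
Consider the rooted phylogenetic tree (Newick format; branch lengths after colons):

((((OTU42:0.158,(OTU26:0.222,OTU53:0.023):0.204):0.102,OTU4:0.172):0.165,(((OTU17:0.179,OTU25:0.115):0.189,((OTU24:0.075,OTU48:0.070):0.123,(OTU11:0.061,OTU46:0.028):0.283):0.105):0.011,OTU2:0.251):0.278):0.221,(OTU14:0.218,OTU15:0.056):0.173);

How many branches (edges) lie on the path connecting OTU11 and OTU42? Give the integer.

8

The MRCA of OTU11 and OTU42 is the node subtending (((OTU42,(OTU26,OTU53)),OTU4),(((OTU17,OTU25),((OTU24,OTU48),(OTU11,OTU46))),OTU2)).
From OTU11 up to that node: 5 branches. From OTU42 up to the same node: 3 branches. Total: 5 + 3 = 8.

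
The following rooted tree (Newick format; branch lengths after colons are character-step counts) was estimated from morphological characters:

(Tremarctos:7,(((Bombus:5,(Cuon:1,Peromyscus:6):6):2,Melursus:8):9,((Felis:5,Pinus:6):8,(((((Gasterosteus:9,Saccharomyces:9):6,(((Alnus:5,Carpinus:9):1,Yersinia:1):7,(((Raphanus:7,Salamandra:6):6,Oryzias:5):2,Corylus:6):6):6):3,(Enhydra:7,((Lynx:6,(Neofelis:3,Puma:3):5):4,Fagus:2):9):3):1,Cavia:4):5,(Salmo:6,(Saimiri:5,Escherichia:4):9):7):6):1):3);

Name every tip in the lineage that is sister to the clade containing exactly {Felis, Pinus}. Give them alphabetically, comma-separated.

The clade containing exactly {Felis, Pinus} attaches to the tree at the node subtending ((Felis,Pinus),(((((Gasterosteus,Saccharomyces),(((Alnus,Carpinus),Yersinia),(((Raphanus,Salamandra),Oryzias),Corylus))),(Enhydra,((Lynx,(Neofelis,Puma)),Fagus))),Cavia),(Salmo,(Saimiri,Escherichia)))).
The other lineage descending from that same node — the sister group — is (((((Gasterosteus,Saccharomyces),(((Alnus,Carpinus),Yersinia),(((Raphanus,Salamandra),Oryzias),Corylus))),(Enhydra,((Lynx,(Neofelis,Puma)),Fagus))),Cavia),(Salmo,(Saimiri,Escherichia))); its 18 tips in alphabetical order are the answer.

Alnus, Carpinus, Cavia, Corylus, Enhydra, Escherichia, Fagus, Gasterosteus, Lynx, Neofelis, Oryzias, Puma, Raphanus, Saccharomyces, Saimiri, Salamandra, Salmo, Yersinia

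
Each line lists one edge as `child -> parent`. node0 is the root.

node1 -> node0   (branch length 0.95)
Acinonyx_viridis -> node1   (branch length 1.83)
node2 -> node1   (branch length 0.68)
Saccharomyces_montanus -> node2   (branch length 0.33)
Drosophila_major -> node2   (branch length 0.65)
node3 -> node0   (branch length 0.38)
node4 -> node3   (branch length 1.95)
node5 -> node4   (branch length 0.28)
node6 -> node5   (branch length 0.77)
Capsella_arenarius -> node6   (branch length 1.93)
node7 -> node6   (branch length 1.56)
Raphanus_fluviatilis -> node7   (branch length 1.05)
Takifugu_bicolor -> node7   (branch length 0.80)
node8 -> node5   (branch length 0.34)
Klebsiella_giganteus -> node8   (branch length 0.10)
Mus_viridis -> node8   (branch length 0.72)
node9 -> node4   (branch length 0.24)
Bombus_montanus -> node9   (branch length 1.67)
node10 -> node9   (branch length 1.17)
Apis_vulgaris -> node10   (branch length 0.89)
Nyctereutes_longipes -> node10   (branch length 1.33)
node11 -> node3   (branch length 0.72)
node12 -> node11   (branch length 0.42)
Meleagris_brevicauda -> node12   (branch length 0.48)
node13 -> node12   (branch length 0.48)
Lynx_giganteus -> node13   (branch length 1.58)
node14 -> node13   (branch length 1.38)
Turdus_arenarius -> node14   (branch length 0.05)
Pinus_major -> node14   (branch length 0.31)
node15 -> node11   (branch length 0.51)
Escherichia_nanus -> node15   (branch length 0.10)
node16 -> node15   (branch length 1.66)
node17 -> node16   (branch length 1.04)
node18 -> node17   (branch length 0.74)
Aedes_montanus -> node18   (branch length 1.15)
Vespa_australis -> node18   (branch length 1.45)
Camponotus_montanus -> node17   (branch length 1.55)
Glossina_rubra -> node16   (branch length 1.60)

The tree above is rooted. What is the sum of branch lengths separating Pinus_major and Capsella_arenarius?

8.24

The path runs Pinus_major → … → MRCA → … → Capsella_arenarius; the MRCA is the node subtending ((((Capsella_arenarius,(Raphanus_fluviatilis,Takifugu_bicolor)),(Klebsiella_giganteus,Mus_viridis)),(Bombus_montanus,(Apis_vulgaris,Nyctereutes_longipes))),((Meleagris_brevicauda,(Lynx_giganteus,(Turdus_arenarius,Pinus_major))),(Escherichia_nanus,(((Aedes_montanus,Vespa_australis),Camponotus_montanus),Glossina_rubra)))).
Branch lengths along that path: 0.31 + 1.38 + 0.48 + 0.42 + 0.72 + 1.95 + 0.28 + 0.77 + 1.93 = 8.24.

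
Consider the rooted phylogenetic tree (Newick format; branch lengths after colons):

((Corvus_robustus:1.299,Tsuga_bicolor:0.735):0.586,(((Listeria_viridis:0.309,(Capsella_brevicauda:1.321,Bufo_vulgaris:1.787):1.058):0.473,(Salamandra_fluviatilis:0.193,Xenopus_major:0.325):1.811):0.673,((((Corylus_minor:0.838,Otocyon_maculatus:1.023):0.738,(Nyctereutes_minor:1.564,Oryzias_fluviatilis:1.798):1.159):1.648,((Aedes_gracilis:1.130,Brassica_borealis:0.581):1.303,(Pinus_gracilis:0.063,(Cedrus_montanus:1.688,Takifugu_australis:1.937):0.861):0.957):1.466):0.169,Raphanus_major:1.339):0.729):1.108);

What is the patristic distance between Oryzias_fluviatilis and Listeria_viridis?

The path runs Oryzias_fluviatilis → … → MRCA → … → Listeria_viridis; the MRCA is the node subtending (((Listeria_viridis,(Capsella_brevicauda,Bufo_vulgaris)),(Salamandra_fluviatilis,Xenopus_major)),((((Corylus_minor,Otocyon_maculatus),(Nyctereutes_minor,Oryzias_fluviatilis)),((Aedes_gracilis,Brassica_borealis),(Pinus_gracilis,(Cedrus_montanus,Takifugu_australis)))),Raphanus_major)).
Branch lengths along that path: 1.798 + 1.159 + 1.648 + 0.169 + 0.729 + 0.673 + 0.473 + 0.309 = 6.958.

6.958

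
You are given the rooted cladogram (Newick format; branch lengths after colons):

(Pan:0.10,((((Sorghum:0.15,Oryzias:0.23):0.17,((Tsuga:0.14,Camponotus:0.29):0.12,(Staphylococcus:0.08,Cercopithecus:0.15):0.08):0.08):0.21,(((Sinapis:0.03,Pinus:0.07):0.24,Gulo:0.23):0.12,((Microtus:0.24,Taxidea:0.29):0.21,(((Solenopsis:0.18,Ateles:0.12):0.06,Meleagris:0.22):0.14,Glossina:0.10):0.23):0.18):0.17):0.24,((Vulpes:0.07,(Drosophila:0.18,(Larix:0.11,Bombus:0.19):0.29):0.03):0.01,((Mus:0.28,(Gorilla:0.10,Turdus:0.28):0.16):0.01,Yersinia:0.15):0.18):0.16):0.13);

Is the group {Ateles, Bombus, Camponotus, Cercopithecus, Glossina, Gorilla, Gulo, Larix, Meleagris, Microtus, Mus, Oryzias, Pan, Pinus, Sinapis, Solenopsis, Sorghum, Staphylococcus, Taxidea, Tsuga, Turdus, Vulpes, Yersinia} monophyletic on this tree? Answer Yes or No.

The MRCA of the listed taxa is the root, so the smallest clade containing them is the whole tree.
That clade also contains Drosophila, which is not in the proposed group, so the group is not monophyletic.

No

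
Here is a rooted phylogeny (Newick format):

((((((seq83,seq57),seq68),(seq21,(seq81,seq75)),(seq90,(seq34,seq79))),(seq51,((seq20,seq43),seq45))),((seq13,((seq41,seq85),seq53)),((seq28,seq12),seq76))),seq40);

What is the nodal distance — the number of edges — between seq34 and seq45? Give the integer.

7

The MRCA of seq34 and seq45 is the node subtending ((((seq83,seq57),seq68),(seq21,(seq81,seq75)),(seq90,(seq34,seq79))),(seq51,((seq20,seq43),seq45))).
From seq34 up to that node: 4 branches. From seq45 up to the same node: 3 branches. Total: 4 + 3 = 7.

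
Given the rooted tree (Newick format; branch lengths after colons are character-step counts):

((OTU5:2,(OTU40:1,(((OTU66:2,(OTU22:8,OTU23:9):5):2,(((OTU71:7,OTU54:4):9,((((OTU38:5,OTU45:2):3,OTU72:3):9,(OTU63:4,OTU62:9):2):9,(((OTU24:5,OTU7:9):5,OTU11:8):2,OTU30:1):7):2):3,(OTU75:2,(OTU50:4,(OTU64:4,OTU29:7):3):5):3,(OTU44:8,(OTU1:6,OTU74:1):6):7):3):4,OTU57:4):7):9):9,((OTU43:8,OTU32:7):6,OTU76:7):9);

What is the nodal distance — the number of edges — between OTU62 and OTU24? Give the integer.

7

The MRCA of OTU62 and OTU24 is the node subtending ((((OTU38,OTU45),OTU72),(OTU63,OTU62)),(((OTU24,OTU7),OTU11),OTU30)).
From OTU62 up to that node: 3 branches. From OTU24 up to the same node: 4 branches. Total: 3 + 4 = 7.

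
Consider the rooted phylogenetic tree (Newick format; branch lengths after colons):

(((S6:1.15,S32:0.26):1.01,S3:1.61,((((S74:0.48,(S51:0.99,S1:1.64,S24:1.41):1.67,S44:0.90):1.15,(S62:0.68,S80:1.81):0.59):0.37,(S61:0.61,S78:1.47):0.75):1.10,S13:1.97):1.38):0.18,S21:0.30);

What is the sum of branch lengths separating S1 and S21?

The path runs S1 → … → MRCA → … → S21; the MRCA is the root of the tree.
Branch lengths along that path: 1.64 + 1.67 + 1.15 + 0.37 + 1.10 + 1.38 + 0.18 + 0.30 = 7.79.

7.79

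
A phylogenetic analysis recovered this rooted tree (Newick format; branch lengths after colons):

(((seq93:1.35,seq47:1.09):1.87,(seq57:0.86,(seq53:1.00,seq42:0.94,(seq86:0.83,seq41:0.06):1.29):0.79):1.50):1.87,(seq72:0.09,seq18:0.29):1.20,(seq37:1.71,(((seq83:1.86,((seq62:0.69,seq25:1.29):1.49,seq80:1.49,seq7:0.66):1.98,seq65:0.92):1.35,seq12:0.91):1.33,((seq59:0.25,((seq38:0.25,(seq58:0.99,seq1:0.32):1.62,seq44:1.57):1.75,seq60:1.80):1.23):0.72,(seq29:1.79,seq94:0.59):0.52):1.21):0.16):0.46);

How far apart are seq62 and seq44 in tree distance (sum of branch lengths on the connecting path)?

13.32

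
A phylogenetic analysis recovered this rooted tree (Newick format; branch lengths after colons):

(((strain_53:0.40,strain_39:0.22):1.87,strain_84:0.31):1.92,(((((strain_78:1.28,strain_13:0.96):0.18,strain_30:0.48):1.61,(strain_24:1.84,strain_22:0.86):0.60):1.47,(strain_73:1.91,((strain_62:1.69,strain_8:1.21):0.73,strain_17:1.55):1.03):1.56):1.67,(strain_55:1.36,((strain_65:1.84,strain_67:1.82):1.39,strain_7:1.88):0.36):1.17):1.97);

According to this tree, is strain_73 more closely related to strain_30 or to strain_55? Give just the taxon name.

The MRCA of strain_73 and strain_30 subtends ((((strain_78,strain_13),strain_30),(strain_24,strain_22)),(strain_73,((strain_62,strain_8),strain_17))) (9 taxa).
The MRCA of strain_73 and strain_55 subtends (((((strain_78,strain_13),strain_30),(strain_24,strain_22)),(strain_73,((strain_62,strain_8),strain_17))),(strain_55,((strain_65,strain_67),strain_7))) (13 taxa).
The first is nested inside the second, so strain_73 shares a more recent common ancestor with strain_30.

strain_30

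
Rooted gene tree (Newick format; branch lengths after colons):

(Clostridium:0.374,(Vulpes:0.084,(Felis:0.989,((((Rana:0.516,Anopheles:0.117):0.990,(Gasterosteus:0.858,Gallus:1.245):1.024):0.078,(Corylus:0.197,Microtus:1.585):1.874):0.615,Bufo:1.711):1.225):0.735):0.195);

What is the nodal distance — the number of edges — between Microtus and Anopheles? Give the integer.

5

The MRCA of Microtus and Anopheles is the node subtending (((Rana,Anopheles),(Gasterosteus,Gallus)),(Corylus,Microtus)).
From Microtus up to that node: 2 branches. From Anopheles up to the same node: 3 branches. Total: 2 + 3 = 5.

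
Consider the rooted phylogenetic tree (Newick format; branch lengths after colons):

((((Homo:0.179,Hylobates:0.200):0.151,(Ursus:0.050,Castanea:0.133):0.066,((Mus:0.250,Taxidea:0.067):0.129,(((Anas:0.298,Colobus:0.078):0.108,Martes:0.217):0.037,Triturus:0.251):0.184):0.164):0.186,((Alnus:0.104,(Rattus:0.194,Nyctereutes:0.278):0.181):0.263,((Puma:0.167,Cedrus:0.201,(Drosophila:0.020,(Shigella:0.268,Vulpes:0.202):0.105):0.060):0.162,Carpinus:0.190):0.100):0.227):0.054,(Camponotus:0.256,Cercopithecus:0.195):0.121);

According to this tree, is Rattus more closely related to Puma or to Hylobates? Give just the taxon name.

Puma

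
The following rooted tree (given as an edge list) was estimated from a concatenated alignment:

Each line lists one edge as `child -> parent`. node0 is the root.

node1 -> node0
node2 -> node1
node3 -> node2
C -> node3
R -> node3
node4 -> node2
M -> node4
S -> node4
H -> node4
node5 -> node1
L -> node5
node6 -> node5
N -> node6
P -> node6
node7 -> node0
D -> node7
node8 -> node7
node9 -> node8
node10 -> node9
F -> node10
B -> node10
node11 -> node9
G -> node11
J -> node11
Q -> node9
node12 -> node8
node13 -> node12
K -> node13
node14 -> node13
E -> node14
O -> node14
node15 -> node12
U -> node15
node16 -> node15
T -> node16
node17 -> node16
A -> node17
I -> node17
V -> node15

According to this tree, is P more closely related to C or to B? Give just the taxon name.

The MRCA of P and C subtends (((C,R),(M,S,H)),(L,(N,P))) (8 taxa).
The MRCA of P and B is the root, subtending the entire tree (22 taxa).
The first is nested inside the second, so P shares a more recent common ancestor with C.

C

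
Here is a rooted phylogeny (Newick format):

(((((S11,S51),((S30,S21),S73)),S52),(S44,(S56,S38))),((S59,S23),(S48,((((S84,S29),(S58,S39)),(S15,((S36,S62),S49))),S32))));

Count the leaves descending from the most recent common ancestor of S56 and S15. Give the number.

The MRCA of S56 and S15 is the root, so the clade is the entire tree.
That clade contains 21 terminal taxa: S11, S15, S21, S23, S29, S30, S32, S36, S38, S39, S44, S48, S49, S51, S52, S56, S58, S59, S62, S73, S84.

21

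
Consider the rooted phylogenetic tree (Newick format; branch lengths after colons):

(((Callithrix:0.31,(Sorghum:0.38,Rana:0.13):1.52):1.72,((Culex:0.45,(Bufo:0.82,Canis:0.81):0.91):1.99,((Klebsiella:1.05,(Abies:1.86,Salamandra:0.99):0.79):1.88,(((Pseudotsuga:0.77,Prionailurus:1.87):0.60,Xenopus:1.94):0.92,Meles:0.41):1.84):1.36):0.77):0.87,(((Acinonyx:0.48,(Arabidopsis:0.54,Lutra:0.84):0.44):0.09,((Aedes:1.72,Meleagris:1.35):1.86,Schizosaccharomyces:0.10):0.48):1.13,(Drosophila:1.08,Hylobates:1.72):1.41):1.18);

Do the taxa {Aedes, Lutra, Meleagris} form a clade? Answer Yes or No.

No

The MRCA of the listed taxa subtends ((Acinonyx,(Arabidopsis,Lutra)),((Aedes,Meleagris),Schizosaccharomyces)).
That clade also contains Acinonyx, Arabidopsis, Schizosaccharomyces, which are not in the proposed group, so the group is not monophyletic.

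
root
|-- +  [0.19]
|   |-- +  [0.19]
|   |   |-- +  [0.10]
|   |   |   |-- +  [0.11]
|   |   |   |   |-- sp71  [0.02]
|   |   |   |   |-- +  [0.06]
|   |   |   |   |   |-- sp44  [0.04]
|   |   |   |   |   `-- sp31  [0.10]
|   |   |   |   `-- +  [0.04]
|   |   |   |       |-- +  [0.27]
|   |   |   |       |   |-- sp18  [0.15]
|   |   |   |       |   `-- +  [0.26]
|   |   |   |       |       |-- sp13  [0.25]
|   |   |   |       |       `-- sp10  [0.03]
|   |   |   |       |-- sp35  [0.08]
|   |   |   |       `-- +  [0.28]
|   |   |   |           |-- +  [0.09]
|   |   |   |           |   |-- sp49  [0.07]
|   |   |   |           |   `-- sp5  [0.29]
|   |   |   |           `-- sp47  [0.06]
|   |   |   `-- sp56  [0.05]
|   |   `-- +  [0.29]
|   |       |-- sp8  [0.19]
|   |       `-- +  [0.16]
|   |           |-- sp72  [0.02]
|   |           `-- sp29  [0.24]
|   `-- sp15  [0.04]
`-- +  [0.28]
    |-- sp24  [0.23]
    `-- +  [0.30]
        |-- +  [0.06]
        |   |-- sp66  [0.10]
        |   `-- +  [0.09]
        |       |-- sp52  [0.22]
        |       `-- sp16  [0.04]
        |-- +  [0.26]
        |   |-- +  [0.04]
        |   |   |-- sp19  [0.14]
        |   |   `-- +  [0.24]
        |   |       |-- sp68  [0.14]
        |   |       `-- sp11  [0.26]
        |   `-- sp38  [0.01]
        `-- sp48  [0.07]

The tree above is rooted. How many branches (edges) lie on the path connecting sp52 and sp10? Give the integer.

The MRCA of sp52 and sp10 is the root of the tree.
From sp52 up to that node: 5 branches. From sp10 up to the same node: 8 branches. Total: 5 + 8 = 13.

13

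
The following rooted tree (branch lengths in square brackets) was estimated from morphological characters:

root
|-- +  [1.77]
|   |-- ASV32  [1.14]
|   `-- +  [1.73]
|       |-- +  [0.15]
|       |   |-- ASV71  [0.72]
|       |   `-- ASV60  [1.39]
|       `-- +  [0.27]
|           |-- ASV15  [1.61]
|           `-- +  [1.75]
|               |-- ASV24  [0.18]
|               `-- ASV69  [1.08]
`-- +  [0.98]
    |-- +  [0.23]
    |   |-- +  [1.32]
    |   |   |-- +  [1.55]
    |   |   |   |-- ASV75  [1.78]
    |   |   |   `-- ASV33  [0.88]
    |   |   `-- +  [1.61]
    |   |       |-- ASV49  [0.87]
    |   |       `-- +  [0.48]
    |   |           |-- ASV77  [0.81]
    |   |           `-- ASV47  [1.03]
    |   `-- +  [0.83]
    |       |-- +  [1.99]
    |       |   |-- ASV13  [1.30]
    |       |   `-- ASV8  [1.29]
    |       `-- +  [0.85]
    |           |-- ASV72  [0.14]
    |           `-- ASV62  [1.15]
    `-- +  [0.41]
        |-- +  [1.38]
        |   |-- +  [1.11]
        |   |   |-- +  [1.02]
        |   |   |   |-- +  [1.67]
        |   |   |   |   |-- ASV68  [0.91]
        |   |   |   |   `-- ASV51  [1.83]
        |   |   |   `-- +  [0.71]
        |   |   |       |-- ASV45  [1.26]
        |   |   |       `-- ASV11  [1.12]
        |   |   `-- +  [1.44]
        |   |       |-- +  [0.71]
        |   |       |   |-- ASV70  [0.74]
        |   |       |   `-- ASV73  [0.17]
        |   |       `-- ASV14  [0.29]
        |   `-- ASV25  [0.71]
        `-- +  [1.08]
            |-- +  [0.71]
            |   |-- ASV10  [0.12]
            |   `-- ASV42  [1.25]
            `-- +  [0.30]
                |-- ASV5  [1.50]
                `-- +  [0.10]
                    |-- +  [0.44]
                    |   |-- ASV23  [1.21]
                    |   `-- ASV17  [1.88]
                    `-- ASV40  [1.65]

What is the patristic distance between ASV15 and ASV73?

11.58

The path runs ASV15 → … → MRCA → … → ASV73; the MRCA is the root of the tree.
Branch lengths along that path: 1.61 + 0.27 + 1.73 + 1.77 + 0.98 + 0.41 + 1.38 + 1.11 + 1.44 + 0.71 + 0.17 = 11.58.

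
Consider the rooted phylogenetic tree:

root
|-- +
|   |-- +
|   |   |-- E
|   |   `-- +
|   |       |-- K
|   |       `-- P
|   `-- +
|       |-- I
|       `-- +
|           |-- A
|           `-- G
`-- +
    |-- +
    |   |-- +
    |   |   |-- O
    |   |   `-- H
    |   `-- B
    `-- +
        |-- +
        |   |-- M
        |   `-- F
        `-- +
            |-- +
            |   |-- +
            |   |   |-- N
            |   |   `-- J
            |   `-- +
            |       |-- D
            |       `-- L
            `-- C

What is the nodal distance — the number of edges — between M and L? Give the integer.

6

The MRCA of M and L is the node subtending ((M,F),(((N,J),(D,L)),C)).
From M up to that node: 2 branches. From L up to the same node: 4 branches. Total: 2 + 4 = 6.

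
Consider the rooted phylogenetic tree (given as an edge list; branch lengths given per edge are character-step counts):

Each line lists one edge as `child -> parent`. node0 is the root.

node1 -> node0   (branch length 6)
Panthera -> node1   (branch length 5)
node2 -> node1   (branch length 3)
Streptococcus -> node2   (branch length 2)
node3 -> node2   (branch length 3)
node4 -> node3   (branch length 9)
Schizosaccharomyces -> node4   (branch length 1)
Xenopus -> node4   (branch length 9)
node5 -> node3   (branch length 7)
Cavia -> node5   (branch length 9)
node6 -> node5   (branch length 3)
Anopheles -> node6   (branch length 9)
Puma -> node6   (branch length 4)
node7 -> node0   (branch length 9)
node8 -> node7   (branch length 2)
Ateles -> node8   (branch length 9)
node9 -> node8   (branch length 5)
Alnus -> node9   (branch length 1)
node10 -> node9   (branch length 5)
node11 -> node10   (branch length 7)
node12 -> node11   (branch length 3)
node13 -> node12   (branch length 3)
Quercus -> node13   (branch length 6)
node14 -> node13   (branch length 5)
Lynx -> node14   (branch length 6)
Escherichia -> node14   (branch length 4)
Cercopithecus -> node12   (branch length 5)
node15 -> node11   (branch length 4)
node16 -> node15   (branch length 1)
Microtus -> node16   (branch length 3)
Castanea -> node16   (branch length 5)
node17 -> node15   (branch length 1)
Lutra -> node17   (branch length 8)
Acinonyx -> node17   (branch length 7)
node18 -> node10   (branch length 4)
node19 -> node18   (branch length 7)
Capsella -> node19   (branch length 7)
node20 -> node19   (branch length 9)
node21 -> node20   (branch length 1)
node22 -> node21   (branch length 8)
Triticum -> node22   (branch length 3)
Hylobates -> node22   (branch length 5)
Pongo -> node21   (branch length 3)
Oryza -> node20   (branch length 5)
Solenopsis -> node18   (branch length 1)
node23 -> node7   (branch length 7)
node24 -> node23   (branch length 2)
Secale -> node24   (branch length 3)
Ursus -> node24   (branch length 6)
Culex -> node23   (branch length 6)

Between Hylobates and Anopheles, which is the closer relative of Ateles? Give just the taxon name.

Hylobates

The MRCA of Ateles and Hylobates subtends (Ateles,(Alnus,((((Quercus,(Lynx,Escherichia)),Cercopithecus),((Microtus,Castanea),(Lutra,Acinonyx))),((Capsella,(((Triticum,Hylobates),Pongo),Oryza)),Solenopsis)))) (16 taxa).
The MRCA of Ateles and Anopheles is the root, subtending the entire tree (26 taxa).
The first is nested inside the second, so Ateles shares a more recent common ancestor with Hylobates.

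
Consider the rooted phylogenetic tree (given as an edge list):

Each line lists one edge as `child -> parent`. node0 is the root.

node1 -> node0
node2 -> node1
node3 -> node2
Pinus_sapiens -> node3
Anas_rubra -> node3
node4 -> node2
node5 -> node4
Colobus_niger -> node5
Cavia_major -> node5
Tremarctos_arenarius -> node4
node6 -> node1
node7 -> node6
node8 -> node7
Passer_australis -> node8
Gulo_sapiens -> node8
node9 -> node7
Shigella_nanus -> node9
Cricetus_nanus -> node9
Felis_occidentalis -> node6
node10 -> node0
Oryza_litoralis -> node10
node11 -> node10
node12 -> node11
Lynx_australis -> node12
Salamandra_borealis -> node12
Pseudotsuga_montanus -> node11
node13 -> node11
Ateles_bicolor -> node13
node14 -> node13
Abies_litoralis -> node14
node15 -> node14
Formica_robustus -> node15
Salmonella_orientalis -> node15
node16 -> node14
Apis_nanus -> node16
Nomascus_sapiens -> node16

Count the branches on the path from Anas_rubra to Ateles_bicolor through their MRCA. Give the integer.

The MRCA of Anas_rubra and Ateles_bicolor is the root of the tree.
From Anas_rubra up to that node: 4 branches. From Ateles_bicolor up to the same node: 4 branches. Total: 4 + 4 = 8.

8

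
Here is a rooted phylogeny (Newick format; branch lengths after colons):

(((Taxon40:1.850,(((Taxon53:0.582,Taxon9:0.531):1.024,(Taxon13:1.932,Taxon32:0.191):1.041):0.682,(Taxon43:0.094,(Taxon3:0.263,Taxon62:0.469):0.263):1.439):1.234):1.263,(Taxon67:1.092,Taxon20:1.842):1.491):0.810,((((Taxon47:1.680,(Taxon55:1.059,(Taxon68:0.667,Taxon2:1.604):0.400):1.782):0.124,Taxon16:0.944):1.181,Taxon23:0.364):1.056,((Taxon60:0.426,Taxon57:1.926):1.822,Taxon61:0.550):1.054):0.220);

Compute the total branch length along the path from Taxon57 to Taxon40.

The path runs Taxon57 → … → MRCA → … → Taxon40; the MRCA is the root of the tree.
Branch lengths along that path: 1.926 + 1.822 + 1.054 + 0.220 + 0.810 + 1.263 + 1.850 = 8.945.

8.945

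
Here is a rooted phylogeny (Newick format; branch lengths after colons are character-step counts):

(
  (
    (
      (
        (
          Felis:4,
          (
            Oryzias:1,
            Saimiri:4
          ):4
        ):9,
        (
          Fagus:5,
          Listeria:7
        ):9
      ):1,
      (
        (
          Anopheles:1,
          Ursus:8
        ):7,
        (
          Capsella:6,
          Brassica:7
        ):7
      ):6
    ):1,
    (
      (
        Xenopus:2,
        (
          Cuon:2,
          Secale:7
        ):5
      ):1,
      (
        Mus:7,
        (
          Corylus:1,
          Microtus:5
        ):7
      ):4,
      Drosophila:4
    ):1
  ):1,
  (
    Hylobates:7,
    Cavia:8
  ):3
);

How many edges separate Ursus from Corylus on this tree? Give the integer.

8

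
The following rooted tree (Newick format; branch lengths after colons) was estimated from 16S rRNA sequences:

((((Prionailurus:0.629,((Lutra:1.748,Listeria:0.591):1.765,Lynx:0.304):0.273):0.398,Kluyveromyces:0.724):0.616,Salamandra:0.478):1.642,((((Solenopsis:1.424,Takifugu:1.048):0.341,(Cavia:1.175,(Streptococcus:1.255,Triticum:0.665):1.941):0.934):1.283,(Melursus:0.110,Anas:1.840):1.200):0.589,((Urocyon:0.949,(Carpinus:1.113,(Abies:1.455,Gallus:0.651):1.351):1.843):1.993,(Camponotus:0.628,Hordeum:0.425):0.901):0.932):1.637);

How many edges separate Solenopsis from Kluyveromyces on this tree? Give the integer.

The MRCA of Solenopsis and Kluyveromyces is the root of the tree.
From Solenopsis up to that node: 5 branches. From Kluyveromyces up to the same node: 3 branches. Total: 5 + 3 = 8.

8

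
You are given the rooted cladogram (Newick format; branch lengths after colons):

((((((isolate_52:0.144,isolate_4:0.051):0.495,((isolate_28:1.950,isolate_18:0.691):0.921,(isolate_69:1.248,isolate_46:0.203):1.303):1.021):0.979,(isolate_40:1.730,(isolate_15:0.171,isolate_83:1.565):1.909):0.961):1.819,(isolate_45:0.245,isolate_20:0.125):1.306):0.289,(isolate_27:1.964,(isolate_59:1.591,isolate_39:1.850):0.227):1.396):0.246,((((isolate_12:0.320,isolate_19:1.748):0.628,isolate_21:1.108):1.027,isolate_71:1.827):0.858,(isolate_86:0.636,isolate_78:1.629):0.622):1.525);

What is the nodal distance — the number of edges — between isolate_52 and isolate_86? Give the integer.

9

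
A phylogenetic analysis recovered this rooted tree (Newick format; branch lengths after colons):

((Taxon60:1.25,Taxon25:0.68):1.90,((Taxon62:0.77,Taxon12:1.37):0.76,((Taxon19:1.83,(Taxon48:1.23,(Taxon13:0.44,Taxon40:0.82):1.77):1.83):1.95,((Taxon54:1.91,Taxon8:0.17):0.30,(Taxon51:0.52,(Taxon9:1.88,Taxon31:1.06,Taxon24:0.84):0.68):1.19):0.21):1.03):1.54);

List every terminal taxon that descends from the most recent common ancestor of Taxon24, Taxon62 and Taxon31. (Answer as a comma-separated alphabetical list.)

Tracing Taxon24: it sits inside (Taxon9,Taxon31,Taxon24).
Tracing Taxon62: it sits inside (Taxon62,Taxon12).
Tracing Taxon31: it sits inside (Taxon9,Taxon31,Taxon24).
The smallest clade enclosing all 3 is ((Taxon62,Taxon12),((Taxon19,(Taxon48,(Taxon13,Taxon40))),((Taxon54,Taxon8),(Taxon51,(Taxon9,Taxon31,Taxon24))))); the answer is its 12 terminal taxa in alphabetical order.

Taxon12, Taxon13, Taxon19, Taxon24, Taxon31, Taxon40, Taxon48, Taxon51, Taxon54, Taxon62, Taxon8, Taxon9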